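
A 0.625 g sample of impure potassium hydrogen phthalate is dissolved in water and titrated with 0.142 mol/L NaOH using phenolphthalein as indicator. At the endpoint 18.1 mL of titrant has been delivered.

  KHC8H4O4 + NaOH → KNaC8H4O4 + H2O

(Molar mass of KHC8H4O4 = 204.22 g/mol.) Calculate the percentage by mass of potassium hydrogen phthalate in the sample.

84.0 %

n(NaOH) = 0.0181 L × 0.142 mol/L = 2.57 × 10^-3 mol
n(KHC8H4O4) = 2.57 × 10^-3 mol (1:1 ratio)
mass of KHC8H4O4 = 2.57 × 10^-3 × 204.22 g/mol = 0.525 g
% KHC8H4O4 = 0.525 / 0.625 × 100 = 84.0 %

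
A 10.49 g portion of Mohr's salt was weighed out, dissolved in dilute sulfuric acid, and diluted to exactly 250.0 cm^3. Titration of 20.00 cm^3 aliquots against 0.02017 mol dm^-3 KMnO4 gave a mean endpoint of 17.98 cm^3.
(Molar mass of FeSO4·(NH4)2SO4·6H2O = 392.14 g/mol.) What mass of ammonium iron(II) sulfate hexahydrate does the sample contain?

8.888 g

MnO4^- + 5 Fe^2+ + 8 H^+ → Mn^2+ + 5 Fe^3+ + 4 H2O
n(KMnO4) per titration = 0.01798 × 0.02017 = 3.627 × 10^-4 mol
From the 5:1 ratio, n(FeSO4·(NH4)2SO4·6H2O) in each aliquot = 5/1 × 3.627 × 10^-4 = 1.813 × 10^-3 mol
n(FeSO4·(NH4)2SO4·6H2O) in the whole flask = 1.813 × 10^-3 × 250.0/20.00 = 0.02267 mol
mass of FeSO4·(NH4)2SO4·6H2O = 0.02267 × 392.14 = 8.888 g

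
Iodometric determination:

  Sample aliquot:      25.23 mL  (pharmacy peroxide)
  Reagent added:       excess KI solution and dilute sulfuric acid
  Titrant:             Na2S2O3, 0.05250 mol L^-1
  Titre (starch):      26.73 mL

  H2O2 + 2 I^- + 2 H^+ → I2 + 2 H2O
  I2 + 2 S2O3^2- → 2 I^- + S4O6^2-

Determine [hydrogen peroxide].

n(S2O3^2-) = 0.02673 × 0.05250 = 1.403 × 10^-3 mol
n(I2) = n(S2O3^2-)/2 = 7.017 × 10^-4 mol
n(H2O2) in the aliquot = 7.017 × 10^-4 mol (1:1 ratio)
[H2O2] = 7.017 × 10^-4 / 0.02523 = 0.02781 mol/L

0.02781 mol/L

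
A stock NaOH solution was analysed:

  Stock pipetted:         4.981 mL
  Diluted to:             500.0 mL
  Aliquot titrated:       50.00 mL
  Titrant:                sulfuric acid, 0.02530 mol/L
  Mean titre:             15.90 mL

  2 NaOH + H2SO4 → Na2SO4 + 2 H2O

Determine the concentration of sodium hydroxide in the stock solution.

1.615 mol/L

n(H2SO4) = 0.01590 × 0.02530 = 4.023 × 10^-4 mol
From the 2:1 ratio, n(NaOH) in the aliquot = 2/1 × 4.023 × 10^-4 = 8.045 × 10^-4 mol
[NaOH]_dilute = 8.045 × 10^-4 / 0.05000 = 0.01609 mol/L
Dilution factor = 500.0 / 4.981 = 100.4
[NaOH]_stock = 0.01609 × 100.4 = 1.615 mol/L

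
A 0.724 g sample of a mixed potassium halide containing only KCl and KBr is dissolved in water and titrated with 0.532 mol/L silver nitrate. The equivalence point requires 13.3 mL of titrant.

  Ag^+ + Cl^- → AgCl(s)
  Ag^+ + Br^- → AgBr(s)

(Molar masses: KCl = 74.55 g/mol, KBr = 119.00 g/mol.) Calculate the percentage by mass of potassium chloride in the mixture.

27.3 %

n(AgNO3) = 0.0133 × 0.532 = 7.08 × 10^-3 mol
Let x = n(KCl), y = n(KBr).
Titrant: 1x + 1y = 7.08 × 10^-3;  mass: 74.55x + 119.00y = 0.724
Solving, x = 2.65 × 10^-3 mol, y = 4.42 × 10^-3 mol
mass of KCl = 2.65 × 10^-3 × 74.55 = 0.198 g
% KCl = 0.198 / 0.724 × 100 = 27.3 %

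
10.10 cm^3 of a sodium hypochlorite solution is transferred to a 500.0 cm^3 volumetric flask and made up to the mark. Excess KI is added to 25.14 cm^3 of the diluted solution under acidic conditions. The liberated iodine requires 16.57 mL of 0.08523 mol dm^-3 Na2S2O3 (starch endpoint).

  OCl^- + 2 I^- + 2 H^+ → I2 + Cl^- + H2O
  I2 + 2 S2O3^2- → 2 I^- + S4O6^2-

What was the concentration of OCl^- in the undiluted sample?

1.390 mol/L

n(S2O3^2-) = 0.01657 × 0.08523 = 1.412 × 10^-3 mol
n(I2) = n(S2O3^2-)/2 = 7.061 × 10^-4 mol
n(OCl^-) in the aliquot = 7.061 × 10^-4 mol (1:1 ratio)
[OCl^-]_dilute = 7.061 × 10^-4 / 0.02514 = 0.02809 mol/L
[OCl^-]_original = 0.02809 × 500.0/10.10 = 1.390 mol/L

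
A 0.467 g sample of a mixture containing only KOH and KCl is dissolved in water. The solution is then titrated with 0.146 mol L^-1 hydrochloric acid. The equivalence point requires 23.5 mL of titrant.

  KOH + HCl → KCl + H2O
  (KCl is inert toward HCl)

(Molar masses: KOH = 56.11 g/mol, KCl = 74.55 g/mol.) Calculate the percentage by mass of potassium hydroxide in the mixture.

41.2 %

n(HCl) = 0.0235 × 0.146 = 3.43 × 10^-3 mol
Let x = n(KOH), y = n(KCl).
Titrant: 1x = 3.43 × 10^-3;  mass: 56.11x + 74.55y = 0.467
Solving, x = 3.43 × 10^-3 mol, y = 3.68 × 10^-3 mol
mass of KOH = 3.43 × 10^-3 × 56.11 = 0.193 g
% KOH = 0.193 / 0.467 × 100 = 41.2 %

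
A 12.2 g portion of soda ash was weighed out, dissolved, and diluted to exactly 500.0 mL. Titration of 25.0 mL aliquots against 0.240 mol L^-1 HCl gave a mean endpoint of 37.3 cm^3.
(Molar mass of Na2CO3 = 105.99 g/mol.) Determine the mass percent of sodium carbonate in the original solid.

Na2CO3 + 2 HCl → 2 NaCl + H2O + CO2
n(HCl) per titration = 0.0373 × 0.240 = 8.95 × 10^-3 mol
From the 1:2 ratio, n(Na2CO3) in each aliquot = 1/2 × 8.95 × 10^-3 = 4.48 × 10^-3 mol
n(Na2CO3) in the whole flask = 4.48 × 10^-3 × 500.0/25.0 = 0.0895 mol
mass of Na2CO3 = 0.0895 × 105.99 = 9.49 g
% Na2CO3 = 9.49 / 12.2 × 100 = 77.8 %

77.8 %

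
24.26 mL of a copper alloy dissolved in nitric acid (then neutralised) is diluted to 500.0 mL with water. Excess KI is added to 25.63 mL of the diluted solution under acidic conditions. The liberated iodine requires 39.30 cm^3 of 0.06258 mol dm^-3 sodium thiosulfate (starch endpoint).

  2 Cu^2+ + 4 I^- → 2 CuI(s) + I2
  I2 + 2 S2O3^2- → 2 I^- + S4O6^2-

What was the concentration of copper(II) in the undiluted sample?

1.978 mol/L

n(S2O3^2-) = 0.03930 × 0.06258 = 2.459 × 10^-3 mol
n(I2) = n(S2O3^2-)/2 = 1.230 × 10^-3 mol
From the 2:1 ratio, n(Cu2+) in the aliquot = 2/1 × 1.230 × 10^-3 = 2.459 × 10^-3 mol
[Cu2+]_dilute = 2.459 × 10^-3 / 0.02563 = 0.09596 mol/L
[Cu2+]_original = 0.09596 × 500.0/24.26 = 1.978 mol/L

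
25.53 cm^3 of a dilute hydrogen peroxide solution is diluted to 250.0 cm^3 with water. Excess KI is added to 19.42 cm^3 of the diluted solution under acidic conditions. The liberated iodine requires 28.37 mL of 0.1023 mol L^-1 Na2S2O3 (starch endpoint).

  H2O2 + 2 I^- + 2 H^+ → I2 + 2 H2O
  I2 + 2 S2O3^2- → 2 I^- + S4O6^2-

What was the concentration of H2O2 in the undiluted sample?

n(S2O3^2-) = 0.02837 × 0.1023 = 2.902 × 10^-3 mol
n(I2) = n(S2O3^2-)/2 = 1.451 × 10^-3 mol
n(H2O2) in the aliquot = 1.451 × 10^-3 mol (1:1 ratio)
[H2O2]_dilute = 1.451 × 10^-3 / 0.01942 = 0.07472 mol/L
[H2O2]_original = 0.07472 × 250.0/25.53 = 0.7317 mol/L

0.7317 mol/L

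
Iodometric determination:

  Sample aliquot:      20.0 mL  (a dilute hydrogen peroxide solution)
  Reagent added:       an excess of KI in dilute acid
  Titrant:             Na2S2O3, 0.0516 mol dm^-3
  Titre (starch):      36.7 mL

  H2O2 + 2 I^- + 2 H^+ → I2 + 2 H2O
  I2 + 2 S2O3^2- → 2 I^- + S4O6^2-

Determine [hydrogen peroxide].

0.0473 mol/L

n(S2O3^2-) = 0.0367 × 0.0516 = 1.89 × 10^-3 mol
n(I2) = n(S2O3^2-)/2 = 9.47 × 10^-4 mol
n(H2O2) in the aliquot = 9.47 × 10^-4 mol (1:1 ratio)
[H2O2] = 9.47 × 10^-4 / 0.0200 = 0.0473 mol/L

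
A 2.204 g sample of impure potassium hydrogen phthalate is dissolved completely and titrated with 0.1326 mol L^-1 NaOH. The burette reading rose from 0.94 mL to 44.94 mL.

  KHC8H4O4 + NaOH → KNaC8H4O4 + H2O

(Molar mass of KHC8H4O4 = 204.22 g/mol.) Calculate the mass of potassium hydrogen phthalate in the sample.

n(NaOH) = 0.04400 L × 0.1326 mol/L = 5.834 × 10^-3 mol
n(KHC8H4O4) = 5.834 × 10^-3 mol (1:1 ratio)
mass of KHC8H4O4 = 5.834 × 10^-3 × 204.22 g/mol = 1.192 g

1.192 g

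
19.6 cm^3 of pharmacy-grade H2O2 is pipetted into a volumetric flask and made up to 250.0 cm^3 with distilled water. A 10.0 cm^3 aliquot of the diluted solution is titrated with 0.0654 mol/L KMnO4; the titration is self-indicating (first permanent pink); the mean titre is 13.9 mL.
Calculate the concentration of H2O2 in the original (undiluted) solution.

2 MnO4^- + 5 H2O2 + 6 H^+ → 2 Mn^2+ + 5 O2 + 8 H2O
n(KMnO4) = 0.0139 × 0.0654 = 9.09 × 10^-4 mol
From the 5:2 ratio, n(H2O2) in the aliquot = 5/2 × 9.09 × 10^-4 = 2.27 × 10^-3 mol
[H2O2]_dilute = 2.27 × 10^-3 / 0.0100 = 0.227 mol/L
Dilution factor = 250.0 / 19.6 = 12.76
[H2O2]_stock = 0.227 × 12.76 = 2.90 mol/L

2.90 mol/L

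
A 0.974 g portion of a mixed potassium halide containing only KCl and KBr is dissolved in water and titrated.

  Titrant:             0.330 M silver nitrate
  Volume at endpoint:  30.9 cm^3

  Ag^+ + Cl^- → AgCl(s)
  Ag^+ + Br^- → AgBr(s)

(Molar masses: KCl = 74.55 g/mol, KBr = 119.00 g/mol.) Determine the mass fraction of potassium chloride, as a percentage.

n(AgNO3) = 0.0309 × 0.330 = 0.0102 mol
Let x = n(KCl), y = n(KBr).
Titrant: 1x + 1y = 0.0102;  mass: 74.55x + 119.00y = 0.974
Solving, x = 5.39 × 10^-3 mol, y = 4.81 × 10^-3 mol
mass of KCl = 5.39 × 10^-3 × 74.55 = 0.402 g
% KCl = 0.402 / 0.974 × 100 = 41.2 %

41.2 %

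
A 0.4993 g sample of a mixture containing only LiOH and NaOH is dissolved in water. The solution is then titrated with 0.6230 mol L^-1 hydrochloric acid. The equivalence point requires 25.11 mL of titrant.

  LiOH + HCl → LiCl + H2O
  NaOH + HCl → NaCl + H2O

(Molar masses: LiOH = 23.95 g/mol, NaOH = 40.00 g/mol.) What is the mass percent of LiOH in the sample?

n(HCl) = 0.02511 × 0.6230 = 0.01564 mol
Let x = n(LiOH), y = n(NaOH).
Titrant: 1x + 1y = 0.01564;  mass: 23.95x + 40.00y = 0.4993
Solving, x = 7.878 × 10^-3 mol, y = 7.766 × 10^-3 mol
mass of LiOH = 7.878 × 10^-3 × 23.95 = 0.1887 g
% LiOH = 0.1887 / 0.4993 × 100 = 37.79 %

37.79 %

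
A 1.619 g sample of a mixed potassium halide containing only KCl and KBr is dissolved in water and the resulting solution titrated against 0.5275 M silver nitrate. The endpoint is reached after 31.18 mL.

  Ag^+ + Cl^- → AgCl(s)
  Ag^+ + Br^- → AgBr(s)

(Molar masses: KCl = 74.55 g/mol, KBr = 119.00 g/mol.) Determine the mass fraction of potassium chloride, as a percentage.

35.04 %

n(AgNO3) = 0.03118 × 0.5275 = 0.01645 mol
Let x = n(KCl), y = n(KBr).
Titrant: 1x + 1y = 0.01645;  mass: 74.55x + 119.00y = 1.619
Solving, x = 7.610 × 10^-3 mol, y = 8.838 × 10^-3 mol
mass of KCl = 7.610 × 10^-3 × 74.55 = 0.5673 g
% KCl = 0.5673 / 1.619 × 100 = 35.04 %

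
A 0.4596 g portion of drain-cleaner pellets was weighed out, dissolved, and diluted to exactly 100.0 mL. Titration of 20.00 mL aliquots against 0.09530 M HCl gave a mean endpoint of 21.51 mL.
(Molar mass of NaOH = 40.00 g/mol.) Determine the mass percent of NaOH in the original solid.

NaOH + HCl → NaCl + H2O
n(HCl) per titration = 0.02151 × 0.09530 = 2.050 × 10^-3 mol
n(NaOH) in each aliquot = 2.050 × 10^-3 mol (1:1 ratio)
n(NaOH) in the whole flask = 2.050 × 10^-3 × 100.0/20.00 = 0.01025 mol
mass of NaOH = 0.01025 × 40.00 = 0.4100 g
% NaOH = 0.4100 / 0.4596 × 100 = 89.20 %

89.20 %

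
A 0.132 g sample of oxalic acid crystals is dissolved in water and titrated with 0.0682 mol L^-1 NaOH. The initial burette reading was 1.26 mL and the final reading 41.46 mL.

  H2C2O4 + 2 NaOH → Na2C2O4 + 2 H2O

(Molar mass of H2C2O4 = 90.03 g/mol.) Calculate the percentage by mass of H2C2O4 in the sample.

93.5 %

n(NaOH) = 0.0402 L × 0.0682 mol/L = 2.74 × 10^-3 mol
From the 1:2 ratio, n(H2C2O4) = 1/2 × 2.74 × 10^-3 = 1.37 × 10^-3 mol
mass of H2C2O4 = 1.37 × 10^-3 × 90.03 g/mol = 0.123 g
% H2C2O4 = 0.123 / 0.132 × 100 = 93.5 %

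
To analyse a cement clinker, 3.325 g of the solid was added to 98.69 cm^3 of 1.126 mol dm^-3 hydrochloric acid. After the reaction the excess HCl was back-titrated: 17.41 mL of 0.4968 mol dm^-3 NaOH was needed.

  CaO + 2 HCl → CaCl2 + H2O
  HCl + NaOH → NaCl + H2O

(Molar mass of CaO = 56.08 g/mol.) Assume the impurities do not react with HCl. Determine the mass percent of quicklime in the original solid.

86.42 %

n(HCl) added = 0.09869 × 1.126 = 0.1111 mol
n(NaOH) used in back-titration = 0.01741 × 0.4968 = 8.649 × 10^-3 mol
n(HCl) left over = 8.649 × 10^-3 mol (1:1 ratio)
n(HCl) consumed by analyte = 0.1111 − 8.649 × 10^-3 = 0.1025 mol
From the 1:2 ratio, n(CaO) = 1/2 × 0.1025 = 0.05124 mol
mass of CaO = 0.05124 × 56.08 = 2.873 g
% CaO = 2.873 / 3.325 × 100 = 86.42 %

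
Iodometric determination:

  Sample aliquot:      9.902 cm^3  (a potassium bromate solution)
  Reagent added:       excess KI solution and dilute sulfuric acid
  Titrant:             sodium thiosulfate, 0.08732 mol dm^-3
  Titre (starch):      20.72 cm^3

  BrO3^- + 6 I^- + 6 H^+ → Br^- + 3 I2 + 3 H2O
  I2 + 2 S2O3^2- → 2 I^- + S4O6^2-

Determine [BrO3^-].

0.03045 mol/L

n(S2O3^2-) = 0.02072 × 0.08732 = 1.809 × 10^-3 mol
n(I2) = n(S2O3^2-)/2 = 9.046 × 10^-4 mol
From the 1:3 ratio, n(BrO3^-) in the aliquot = 1/3 × 9.046 × 10^-4 = 3.015 × 10^-4 mol
[BrO3^-] = 3.015 × 10^-4 / 0.009902 = 0.03045 mol/L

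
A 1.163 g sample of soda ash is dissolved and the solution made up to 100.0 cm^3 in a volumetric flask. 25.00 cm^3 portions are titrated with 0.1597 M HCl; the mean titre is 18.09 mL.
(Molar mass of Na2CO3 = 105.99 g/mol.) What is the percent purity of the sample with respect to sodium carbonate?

52.66 %

Na2CO3 + 2 HCl → 2 NaCl + H2O + CO2
n(HCl) per titration = 0.01809 × 0.1597 = 2.889 × 10^-3 mol
From the 1:2 ratio, n(Na2CO3) in each aliquot = 1/2 × 2.889 × 10^-3 = 1.444 × 10^-3 mol
n(Na2CO3) in the whole flask = 1.444 × 10^-3 × 100.0/25.00 = 5.778 × 10^-3 mol
mass of Na2CO3 = 5.778 × 10^-3 × 105.99 = 0.6124 g
% Na2CO3 = 0.6124 / 1.163 × 100 = 52.66 %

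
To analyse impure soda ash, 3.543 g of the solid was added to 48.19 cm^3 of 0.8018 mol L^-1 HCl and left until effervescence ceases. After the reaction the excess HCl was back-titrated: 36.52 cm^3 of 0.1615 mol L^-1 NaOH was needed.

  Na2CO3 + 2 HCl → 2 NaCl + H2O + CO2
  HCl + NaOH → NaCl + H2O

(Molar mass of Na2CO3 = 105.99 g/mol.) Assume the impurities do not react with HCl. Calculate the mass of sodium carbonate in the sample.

n(HCl) added = 0.04819 × 0.8018 = 0.03864 mol
n(NaOH) used in back-titration = 0.03652 × 0.1615 = 5.898 × 10^-3 mol
n(HCl) left over = 5.898 × 10^-3 mol (1:1 ratio)
n(HCl) consumed by analyte = 0.03864 − 5.898 × 10^-3 = 0.03274 mol
From the 1:2 ratio, n(Na2CO3) = 1/2 × 0.03274 = 0.01637 mol
mass of Na2CO3 = 0.01637 × 105.99 = 1.735 g

1.735 g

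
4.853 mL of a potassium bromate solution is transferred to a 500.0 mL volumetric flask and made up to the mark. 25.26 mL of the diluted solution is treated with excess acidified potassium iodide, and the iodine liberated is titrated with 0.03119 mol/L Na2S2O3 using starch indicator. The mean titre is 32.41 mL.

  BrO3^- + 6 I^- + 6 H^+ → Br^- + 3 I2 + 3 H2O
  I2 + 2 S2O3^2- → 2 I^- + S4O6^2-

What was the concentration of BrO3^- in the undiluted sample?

n(S2O3^2-) = 0.03241 × 0.03119 = 1.011 × 10^-3 mol
n(I2) = n(S2O3^2-)/2 = 5.054 × 10^-4 mol
From the 1:3 ratio, n(BrO3^-) in the aliquot = 1/3 × 5.054 × 10^-4 = 1.685 × 10^-4 mol
[BrO3^-]_dilute = 1.685 × 10^-4 / 0.02526 = 0.006670 mol/L
[BrO3^-]_original = 0.006670 × 500.0/4.853 = 0.6872 mol/L

0.6872 mol/L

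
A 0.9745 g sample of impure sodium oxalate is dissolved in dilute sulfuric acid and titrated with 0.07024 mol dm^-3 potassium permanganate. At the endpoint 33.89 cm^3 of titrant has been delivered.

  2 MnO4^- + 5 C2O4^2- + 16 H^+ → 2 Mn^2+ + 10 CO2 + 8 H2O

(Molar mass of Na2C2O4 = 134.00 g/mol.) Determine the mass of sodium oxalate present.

n(KMnO4) = 0.03389 L × 0.07024 mol/L = 2.380 × 10^-3 mol
From the 5:2 ratio, n(Na2C2O4) = 5/2 × 2.380 × 10^-3 = 5.951 × 10^-3 mol
mass of Na2C2O4 = 5.951 × 10^-3 × 134.00 g/mol = 0.7974 g

0.7974 g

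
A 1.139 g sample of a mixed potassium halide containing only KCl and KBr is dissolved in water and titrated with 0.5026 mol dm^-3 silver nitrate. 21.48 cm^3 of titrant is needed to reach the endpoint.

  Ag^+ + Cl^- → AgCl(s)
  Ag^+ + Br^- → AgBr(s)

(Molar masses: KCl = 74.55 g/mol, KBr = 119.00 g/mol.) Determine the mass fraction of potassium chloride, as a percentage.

21.46 %

n(AgNO3) = 0.02148 × 0.5026 = 0.01080 mol
Let x = n(KCl), y = n(KBr).
Titrant: 1x + 1y = 0.01080;  mass: 74.55x + 119.00y = 1.139
Solving, x = 3.278 × 10^-3 mol, y = 7.518 × 10^-3 mol
mass of KCl = 3.278 × 10^-3 × 74.55 = 0.2444 g
% KCl = 0.2444 / 1.139 × 100 = 21.46 %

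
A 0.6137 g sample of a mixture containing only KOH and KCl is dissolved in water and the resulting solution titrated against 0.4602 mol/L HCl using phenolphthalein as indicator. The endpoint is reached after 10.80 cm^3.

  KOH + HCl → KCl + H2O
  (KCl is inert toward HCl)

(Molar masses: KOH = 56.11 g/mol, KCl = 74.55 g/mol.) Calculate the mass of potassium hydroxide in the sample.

n(HCl) = 0.01080 × 0.4602 = 4.970 × 10^-3 mol
Let x = n(KOH), y = n(KCl).
Titrant: 1x = 4.970 × 10^-3;  mass: 56.11x + 74.55y = 0.6137
Solving, x = 4.970 × 10^-3 mol, y = 4.491 × 10^-3 mol
mass of KOH = 4.970 × 10^-3 × 56.11 = 0.2789 g

0.2789 g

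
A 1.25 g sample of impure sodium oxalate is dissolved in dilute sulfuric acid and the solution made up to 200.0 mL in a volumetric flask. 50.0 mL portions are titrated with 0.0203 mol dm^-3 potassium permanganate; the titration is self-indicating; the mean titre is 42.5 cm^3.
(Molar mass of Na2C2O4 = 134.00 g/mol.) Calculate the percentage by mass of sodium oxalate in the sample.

92.5 %

2 MnO4^- + 5 C2O4^2- + 16 H^+ → 2 Mn^2+ + 10 CO2 + 8 H2O
n(KMnO4) per titration = 0.0425 × 0.0203 = 8.63 × 10^-4 mol
From the 5:2 ratio, n(Na2C2O4) in each aliquot = 5/2 × 8.63 × 10^-4 = 2.16 × 10^-3 mol
n(Na2C2O4) in the whole flask = 2.16 × 10^-3 × 200.0/50.0 = 8.63 × 10^-3 mol
mass of Na2C2O4 = 8.63 × 10^-3 × 134.00 = 1.16 g
% Na2C2O4 = 1.16 / 1.25 × 100 = 92.5 %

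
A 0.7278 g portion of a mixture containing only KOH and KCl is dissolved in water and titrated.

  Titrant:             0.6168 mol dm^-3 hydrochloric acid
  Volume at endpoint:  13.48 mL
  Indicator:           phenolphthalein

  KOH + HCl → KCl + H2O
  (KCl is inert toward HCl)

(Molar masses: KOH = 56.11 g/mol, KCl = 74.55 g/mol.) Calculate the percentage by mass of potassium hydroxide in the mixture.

n(HCl) = 0.01348 × 0.6168 = 8.314 × 10^-3 mol
Let x = n(KOH), y = n(KCl).
Titrant: 1x = 8.314 × 10^-3;  mass: 56.11x + 74.55y = 0.7278
Solving, x = 8.314 × 10^-3 mol, y = 3.505 × 10^-3 mol
mass of KOH = 8.314 × 10^-3 × 56.11 = 0.4665 g
% KOH = 0.4665 / 0.7278 × 100 = 64.10 %

64.10 %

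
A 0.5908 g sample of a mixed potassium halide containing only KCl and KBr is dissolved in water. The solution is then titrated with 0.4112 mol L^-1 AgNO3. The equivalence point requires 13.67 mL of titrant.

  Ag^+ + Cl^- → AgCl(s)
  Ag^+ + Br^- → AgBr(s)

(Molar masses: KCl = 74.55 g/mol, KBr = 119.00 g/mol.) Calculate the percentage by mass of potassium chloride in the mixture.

22.17 %

n(AgNO3) = 0.01367 × 0.4112 = 5.621 × 10^-3 mol
Let x = n(KCl), y = n(KBr).
Titrant: 1x + 1y = 5.621 × 10^-3;  mass: 74.55x + 119.00y = 0.5908
Solving, x = 1.757 × 10^-3 mol, y = 3.864 × 10^-3 mol
mass of KCl = 1.757 × 10^-3 × 74.55 = 0.1310 g
% KCl = 0.1310 / 0.5908 × 100 = 22.17 %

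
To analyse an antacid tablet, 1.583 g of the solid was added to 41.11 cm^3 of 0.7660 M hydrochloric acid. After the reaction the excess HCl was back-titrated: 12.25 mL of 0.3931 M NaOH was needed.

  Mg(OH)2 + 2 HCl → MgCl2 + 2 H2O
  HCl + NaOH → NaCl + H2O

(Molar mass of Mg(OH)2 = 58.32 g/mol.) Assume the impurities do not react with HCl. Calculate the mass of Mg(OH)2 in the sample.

n(HCl) added = 0.04111 × 0.7660 = 0.03149 mol
n(NaOH) used in back-titration = 0.01225 × 0.3931 = 4.815 × 10^-3 mol
n(HCl) left over = 4.815 × 10^-3 mol (1:1 ratio)
n(HCl) consumed by analyte = 0.03149 − 4.815 × 10^-3 = 0.02667 mol
From the 1:2 ratio, n(Mg(OH)2) = 1/2 × 0.02667 = 0.01334 mol
mass of Mg(OH)2 = 0.01334 × 58.32 = 0.7778 g

0.7778 g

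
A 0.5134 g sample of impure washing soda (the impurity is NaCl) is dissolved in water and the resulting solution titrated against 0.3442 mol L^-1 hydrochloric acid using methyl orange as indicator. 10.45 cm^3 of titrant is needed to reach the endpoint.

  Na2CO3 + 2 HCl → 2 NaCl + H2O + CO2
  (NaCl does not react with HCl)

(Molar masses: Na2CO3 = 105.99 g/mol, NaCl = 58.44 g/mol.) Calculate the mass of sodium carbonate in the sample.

0.1906 g

n(HCl) = 0.01045 × 0.3442 = 3.597 × 10^-3 mol
Let x = n(Na2CO3), y = n(NaCl).
Titrant: 2x = 3.597 × 10^-3;  mass: 105.99x + 58.44y = 0.5134
Solving, x = 1.798 × 10^-3 mol, y = 5.523 × 10^-3 mol
mass of Na2CO3 = 1.798 × 10^-3 × 105.99 = 0.1906 g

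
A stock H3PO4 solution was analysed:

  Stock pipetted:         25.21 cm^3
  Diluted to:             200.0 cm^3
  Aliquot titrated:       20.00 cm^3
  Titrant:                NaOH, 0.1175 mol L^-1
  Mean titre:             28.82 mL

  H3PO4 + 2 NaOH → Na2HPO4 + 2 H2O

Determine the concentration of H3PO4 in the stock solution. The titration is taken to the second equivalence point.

0.6716 mol/L

n(NaOH) = 0.02882 × 0.1175 = 3.386 × 10^-3 mol
From the 1:2 ratio, n(H3PO4) in the aliquot = 1/2 × 3.386 × 10^-3 = 1.693 × 10^-3 mol
[H3PO4]_dilute = 1.693 × 10^-3 / 0.02000 = 0.08466 mol/L
Dilution factor = 200.0 / 25.21 = 7.933
[H3PO4]_stock = 0.08466 × 7.933 = 0.6716 mol/L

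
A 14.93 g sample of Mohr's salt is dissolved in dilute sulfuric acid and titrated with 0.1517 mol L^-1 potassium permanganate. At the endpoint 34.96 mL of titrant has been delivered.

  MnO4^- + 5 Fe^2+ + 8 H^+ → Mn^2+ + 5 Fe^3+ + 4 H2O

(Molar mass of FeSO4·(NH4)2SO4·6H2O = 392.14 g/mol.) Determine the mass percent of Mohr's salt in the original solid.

n(KMnO4) = 0.03496 L × 0.1517 mol/L = 5.303 × 10^-3 mol
From the 5:1 ratio, n(FeSO4·(NH4)2SO4·6H2O) = 5/1 × 5.303 × 10^-3 = 0.02652 mol
mass of FeSO4·(NH4)2SO4·6H2O = 0.02652 × 392.14 g/mol = 10.40 g
% FeSO4·(NH4)2SO4·6H2O = 10.40 / 14.93 × 100 = 69.65 %

69.65 %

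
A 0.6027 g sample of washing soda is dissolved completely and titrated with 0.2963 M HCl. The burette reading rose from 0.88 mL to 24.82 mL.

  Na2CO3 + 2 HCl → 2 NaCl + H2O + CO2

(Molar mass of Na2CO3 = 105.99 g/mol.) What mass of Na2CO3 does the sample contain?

n(HCl) = 0.02394 L × 0.2963 mol/L = 7.093 × 10^-3 mol
From the 1:2 ratio, n(Na2CO3) = 1/2 × 7.093 × 10^-3 = 3.547 × 10^-3 mol
mass of Na2CO3 = 3.547 × 10^-3 × 105.99 g/mol = 0.3759 g

0.3759 g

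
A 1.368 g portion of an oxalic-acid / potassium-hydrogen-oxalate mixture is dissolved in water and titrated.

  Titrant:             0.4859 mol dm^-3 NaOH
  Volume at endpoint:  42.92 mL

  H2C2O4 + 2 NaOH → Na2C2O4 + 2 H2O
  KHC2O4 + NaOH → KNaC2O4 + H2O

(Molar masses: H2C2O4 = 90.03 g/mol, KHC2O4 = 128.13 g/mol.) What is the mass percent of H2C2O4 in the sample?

n(NaOH) = 0.04292 × 0.4859 = 0.02085 mol
Let x = n(H2C2O4), y = n(KHC2O4).
Titrant: 2x + 1y = 0.02085;  mass: 90.03x + 128.13y = 1.368
Solving, x = 7.845 × 10^-3 mol, y = 5.164 × 10^-3 mol
mass of H2C2O4 = 7.845 × 10^-3 × 90.03 = 0.7063 g
% H2C2O4 = 0.7063 / 1.368 × 100 = 51.63 %

51.63 %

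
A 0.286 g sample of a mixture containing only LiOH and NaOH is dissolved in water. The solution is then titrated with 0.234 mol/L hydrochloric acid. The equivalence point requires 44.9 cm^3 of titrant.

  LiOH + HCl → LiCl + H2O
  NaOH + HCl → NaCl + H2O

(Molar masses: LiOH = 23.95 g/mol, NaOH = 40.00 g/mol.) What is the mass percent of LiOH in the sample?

n(HCl) = 0.0449 × 0.234 = 0.0105 mol
Let x = n(LiOH), y = n(NaOH).
Titrant: 1x + 1y = 0.0105;  mass: 23.95x + 40.00y = 0.286
Solving, x = 8.37 × 10^-3 mol, y = 2.14 × 10^-3 mol
mass of LiOH = 8.37 × 10^-3 × 23.95 = 0.200 g
% LiOH = 0.200 / 0.286 × 100 = 70.1 %

70.1 %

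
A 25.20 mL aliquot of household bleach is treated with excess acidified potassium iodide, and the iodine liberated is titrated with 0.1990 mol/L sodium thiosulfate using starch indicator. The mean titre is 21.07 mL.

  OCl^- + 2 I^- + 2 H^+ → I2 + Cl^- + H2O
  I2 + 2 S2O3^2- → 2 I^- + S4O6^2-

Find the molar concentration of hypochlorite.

n(S2O3^2-) = 0.02107 × 0.1990 = 4.193 × 10^-3 mol
n(I2) = n(S2O3^2-)/2 = 2.096 × 10^-3 mol
n(OCl^-) in the aliquot = 2.096 × 10^-3 mol (1:1 ratio)
[OCl^-] = 2.096 × 10^-3 / 0.02520 = 0.08319 mol/L

0.08319 mol/L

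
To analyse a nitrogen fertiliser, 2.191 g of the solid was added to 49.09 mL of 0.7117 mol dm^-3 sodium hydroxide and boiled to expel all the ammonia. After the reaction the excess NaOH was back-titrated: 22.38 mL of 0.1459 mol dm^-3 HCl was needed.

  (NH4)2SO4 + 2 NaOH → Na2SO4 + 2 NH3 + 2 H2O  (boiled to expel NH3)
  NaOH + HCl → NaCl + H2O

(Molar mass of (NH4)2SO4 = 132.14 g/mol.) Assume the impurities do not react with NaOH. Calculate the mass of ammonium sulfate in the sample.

n(NaOH) added = 0.04909 × 0.7117 = 0.03494 mol
n(HCl) used in back-titration = 0.02238 × 0.1459 = 3.265 × 10^-3 mol
n(NaOH) left over = 3.265 × 10^-3 mol (1:1 ratio)
n(NaOH) consumed by analyte = 0.03494 − 3.265 × 10^-3 = 0.03167 mol
From the 1:2 ratio, n((NH4)2SO4) = 1/2 × 0.03167 = 0.01584 mol
mass of (NH4)2SO4 = 0.01584 × 132.14 = 2.093 g

2.093 g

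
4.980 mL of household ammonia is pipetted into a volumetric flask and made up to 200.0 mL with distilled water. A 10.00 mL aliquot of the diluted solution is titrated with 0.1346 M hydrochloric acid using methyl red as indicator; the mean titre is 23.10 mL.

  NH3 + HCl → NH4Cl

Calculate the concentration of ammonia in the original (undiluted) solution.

12.49 M

n(HCl) = 0.02310 × 0.1346 = 3.109 × 10^-3 mol
n(NH3) in the aliquot = 3.109 × 10^-3 mol (1:1 ratio)
[NH3]_dilute = 3.109 × 10^-3 / 0.01000 = 0.3109 mol/L
Dilution factor = 200.0 / 4.980 = 40.16
[NH3]_stock = 0.3109 × 40.16 = 12.49 mol/L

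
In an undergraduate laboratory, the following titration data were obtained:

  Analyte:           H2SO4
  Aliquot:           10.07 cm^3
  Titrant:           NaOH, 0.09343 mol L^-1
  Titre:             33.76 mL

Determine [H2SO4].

H2SO4 + 2 NaOH → Na2SO4 + 2 H2O
n(NaOH) = 0.03376 L × 0.09343 mol/L = 3.154 × 10^-3 mol
From the 1:2 mole ratio, n(H2SO4) = 1/2 × 3.154 × 10^-3 = 1.577 × 10^-3 mol
[H2SO4] = 1.577 × 10^-3 mol / 0.01007 L = 0.1566 mol/L

0.1566 mol/L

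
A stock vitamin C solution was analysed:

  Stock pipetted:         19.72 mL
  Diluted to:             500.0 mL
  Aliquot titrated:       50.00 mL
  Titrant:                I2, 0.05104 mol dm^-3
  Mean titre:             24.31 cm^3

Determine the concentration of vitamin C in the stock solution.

0.6292 mol/L

C6H8O6 + I2 → C6H6O6 + 2 HI
n(I2) = 0.02431 × 0.05104 = 1.241 × 10^-3 mol
n(C6H8O6) in the aliquot = 1.241 × 10^-3 mol (1:1 ratio)
[C6H8O6]_dilute = 1.241 × 10^-3 / 0.05000 = 0.02482 mol/L
Dilution factor = 500.0 / 19.72 = 25.35
[C6H8O6]_stock = 0.02482 × 25.35 = 0.6292 mol/L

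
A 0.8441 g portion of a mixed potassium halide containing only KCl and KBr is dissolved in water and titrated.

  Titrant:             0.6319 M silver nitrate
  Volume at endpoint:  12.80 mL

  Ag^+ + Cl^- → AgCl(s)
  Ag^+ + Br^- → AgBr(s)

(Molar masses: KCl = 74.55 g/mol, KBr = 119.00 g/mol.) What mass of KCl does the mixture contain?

n(AgNO3) = 0.01280 × 0.6319 = 8.088 × 10^-3 mol
Let x = n(KCl), y = n(KBr).
Titrant: 1x + 1y = 8.088 × 10^-3;  mass: 74.55x + 119.00y = 0.8441
Solving, x = 2.664 × 10^-3 mol, y = 5.424 × 10^-3 mol
mass of KCl = 2.664 × 10^-3 × 74.55 = 0.1986 g

0.1986 g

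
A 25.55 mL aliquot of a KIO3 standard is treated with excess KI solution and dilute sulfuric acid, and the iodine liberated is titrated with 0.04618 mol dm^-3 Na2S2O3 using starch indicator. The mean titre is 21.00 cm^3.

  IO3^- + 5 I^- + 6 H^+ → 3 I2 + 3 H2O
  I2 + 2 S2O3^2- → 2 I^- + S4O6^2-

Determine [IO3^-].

n(S2O3^2-) = 0.02100 × 0.04618 = 9.698 × 10^-4 mol
n(I2) = n(S2O3^2-)/2 = 4.849 × 10^-4 mol
From the 1:3 ratio, n(IO3^-) in the aliquot = 1/3 × 4.849 × 10^-4 = 1.616 × 10^-4 mol
[IO3^-] = 1.616 × 10^-4 / 0.02555 = 0.006326 mol/L

0.006326 mol/L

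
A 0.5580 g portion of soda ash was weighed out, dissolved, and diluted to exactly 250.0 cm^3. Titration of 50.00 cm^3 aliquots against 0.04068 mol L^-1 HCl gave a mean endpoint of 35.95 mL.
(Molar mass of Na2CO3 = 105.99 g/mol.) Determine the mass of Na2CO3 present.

0.3875 g

Na2CO3 + 2 HCl → 2 NaCl + H2O + CO2
n(HCl) per titration = 0.03595 × 0.04068 = 1.462 × 10^-3 mol
From the 1:2 ratio, n(Na2CO3) in each aliquot = 1/2 × 1.462 × 10^-3 = 7.312 × 10^-4 mol
n(Na2CO3) in the whole flask = 7.312 × 10^-4 × 250.0/50.00 = 3.656 × 10^-3 mol
mass of Na2CO3 = 3.656 × 10^-3 × 105.99 = 0.3875 g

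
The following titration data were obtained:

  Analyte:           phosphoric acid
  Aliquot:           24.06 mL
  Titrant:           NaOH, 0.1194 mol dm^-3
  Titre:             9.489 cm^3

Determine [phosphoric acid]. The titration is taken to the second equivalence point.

0.02355 mol/L

H3PO4 + 2 NaOH → Na2HPO4 + 2 H2O
n(NaOH) = 0.009489 L × 0.1194 mol/L = 1.133 × 10^-3 mol
From the 1:2 mole ratio, n(H3PO4) = 1/2 × 1.133 × 10^-3 = 5.665 × 10^-4 mol
[H3PO4] = 5.665 × 10^-4 mol / 0.02406 L = 0.02355 mol/L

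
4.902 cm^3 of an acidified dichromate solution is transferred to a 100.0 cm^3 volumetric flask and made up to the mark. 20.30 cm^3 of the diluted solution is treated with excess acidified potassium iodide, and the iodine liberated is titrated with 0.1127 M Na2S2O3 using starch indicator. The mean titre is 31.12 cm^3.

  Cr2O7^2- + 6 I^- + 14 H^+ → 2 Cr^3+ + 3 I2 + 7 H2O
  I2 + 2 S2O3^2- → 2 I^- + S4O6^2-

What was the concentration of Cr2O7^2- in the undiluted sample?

n(S2O3^2-) = 0.03112 × 0.1127 = 3.507 × 10^-3 mol
n(I2) = n(S2O3^2-)/2 = 1.754 × 10^-3 mol
From the 1:3 ratio, n(Cr2O7^2-) in the aliquot = 1/3 × 1.754 × 10^-3 = 5.845 × 10^-4 mol
[Cr2O7^2-]_dilute = 5.845 × 10^-4 / 0.02030 = 0.02879 mol/L
[Cr2O7^2-]_original = 0.02879 × 100.0/4.902 = 0.5874 mol/L

0.5874 M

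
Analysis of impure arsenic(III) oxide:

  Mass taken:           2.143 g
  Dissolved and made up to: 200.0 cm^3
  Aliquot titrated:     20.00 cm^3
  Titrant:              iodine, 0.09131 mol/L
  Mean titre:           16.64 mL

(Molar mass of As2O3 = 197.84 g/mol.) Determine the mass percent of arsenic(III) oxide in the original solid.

70.13 %

As2O3 + 2 I2 + 2 H2O → As2O5 + 4 HI
n(I2) per titration = 0.01664 × 0.09131 = 1.519 × 10^-3 mol
From the 1:2 ratio, n(As2O3) in each aliquot = 1/2 × 1.519 × 10^-3 = 7.597 × 10^-4 mol
n(As2O3) in the whole flask = 7.597 × 10^-4 × 200.0/20.00 = 7.597 × 10^-3 mol
mass of As2O3 = 7.597 × 10^-3 × 197.84 = 1.503 g
% As2O3 = 1.503 / 2.143 × 100 = 70.13 %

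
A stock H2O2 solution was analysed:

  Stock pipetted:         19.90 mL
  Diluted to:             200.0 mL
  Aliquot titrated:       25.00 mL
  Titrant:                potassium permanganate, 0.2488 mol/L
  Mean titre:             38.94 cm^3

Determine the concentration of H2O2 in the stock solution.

2 MnO4^- + 5 H2O2 + 6 H^+ → 2 Mn^2+ + 5 O2 + 8 H2O
n(KMnO4) = 0.03894 × 0.2488 = 9.688 × 10^-3 mol
From the 5:2 ratio, n(H2O2) in the aliquot = 5/2 × 9.688 × 10^-3 = 0.02422 mol
[H2O2]_dilute = 0.02422 / 0.02500 = 0.9688 mol/L
Dilution factor = 200.0 / 19.90 = 10.05
[H2O2]_stock = 0.9688 × 10.05 = 9.737 mol/L

9.737 mol/L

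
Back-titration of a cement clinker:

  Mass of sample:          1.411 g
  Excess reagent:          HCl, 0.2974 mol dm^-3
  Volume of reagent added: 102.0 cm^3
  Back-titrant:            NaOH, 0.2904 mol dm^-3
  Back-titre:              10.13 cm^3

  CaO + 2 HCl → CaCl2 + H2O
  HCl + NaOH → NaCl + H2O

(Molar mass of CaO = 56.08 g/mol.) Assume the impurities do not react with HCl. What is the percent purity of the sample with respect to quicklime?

54.44 %

n(HCl) added = 0.1020 × 0.2974 = 0.03033 mol
n(NaOH) used in back-titration = 0.01013 × 0.2904 = 2.942 × 10^-3 mol
n(HCl) left over = 2.942 × 10^-3 mol (1:1 ratio)
n(HCl) consumed by analyte = 0.03033 − 2.942 × 10^-3 = 0.02739 mol
From the 1:2 ratio, n(CaO) = 1/2 × 0.02739 = 0.01370 mol
mass of CaO = 0.01370 × 56.08 = 0.7681 g
% CaO = 0.7681 / 1.411 × 100 = 54.44 %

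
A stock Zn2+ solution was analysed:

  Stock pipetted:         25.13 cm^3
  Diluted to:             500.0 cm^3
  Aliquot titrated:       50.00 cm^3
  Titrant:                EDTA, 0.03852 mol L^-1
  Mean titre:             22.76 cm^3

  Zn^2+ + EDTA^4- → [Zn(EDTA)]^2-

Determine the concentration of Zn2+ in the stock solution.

0.3489 mol/L

n(EDTA) = 0.02276 × 0.03852 = 8.767 × 10^-4 mol
n(Zn2+) in the aliquot = 8.767 × 10^-4 mol (1:1 ratio)
[Zn2+]_dilute = 8.767 × 10^-4 / 0.05000 = 0.01753 mol/L
Dilution factor = 500.0 / 25.13 = 19.90
[Zn2+]_stock = 0.01753 × 19.90 = 0.3489 mol/L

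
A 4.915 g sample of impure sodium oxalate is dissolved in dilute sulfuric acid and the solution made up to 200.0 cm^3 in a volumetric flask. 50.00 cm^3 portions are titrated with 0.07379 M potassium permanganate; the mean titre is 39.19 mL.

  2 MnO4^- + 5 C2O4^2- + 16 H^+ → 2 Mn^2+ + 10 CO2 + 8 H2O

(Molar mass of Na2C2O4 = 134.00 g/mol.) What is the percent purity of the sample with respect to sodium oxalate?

n(KMnO4) per titration = 0.03919 × 0.07379 = 2.892 × 10^-3 mol
From the 5:2 ratio, n(Na2C2O4) in each aliquot = 5/2 × 2.892 × 10^-3 = 7.230 × 10^-3 mol
n(Na2C2O4) in the whole flask = 7.230 × 10^-3 × 200.0/50.00 = 0.02892 mol
mass of Na2C2O4 = 0.02892 × 134.00 = 3.875 g
% Na2C2O4 = 3.875 / 4.915 × 100 = 78.84 %

78.84 %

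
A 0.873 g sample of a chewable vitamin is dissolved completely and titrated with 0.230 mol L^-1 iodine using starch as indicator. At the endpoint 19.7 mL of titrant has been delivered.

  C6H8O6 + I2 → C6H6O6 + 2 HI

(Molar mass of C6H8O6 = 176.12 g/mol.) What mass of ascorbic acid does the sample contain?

0.798 g

n(I2) = 0.0197 L × 0.230 mol/L = 4.53 × 10^-3 mol
n(C6H8O6) = 4.53 × 10^-3 mol (1:1 ratio)
mass of C6H8O6 = 4.53 × 10^-3 × 176.12 g/mol = 0.798 g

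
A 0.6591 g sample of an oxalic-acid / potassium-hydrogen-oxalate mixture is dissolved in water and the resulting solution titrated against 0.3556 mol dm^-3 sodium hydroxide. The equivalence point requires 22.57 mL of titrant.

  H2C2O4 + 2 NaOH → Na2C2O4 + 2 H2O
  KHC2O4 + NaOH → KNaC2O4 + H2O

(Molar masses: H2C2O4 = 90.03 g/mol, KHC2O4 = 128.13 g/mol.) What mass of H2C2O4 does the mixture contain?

0.2000 g

n(NaOH) = 0.02257 × 0.3556 = 8.026 × 10^-3 mol
Let x = n(H2C2O4), y = n(KHC2O4).
Titrant: 2x + 1y = 8.026 × 10^-3;  mass: 90.03x + 128.13y = 0.6591
Solving, x = 2.221 × 10^-3 mol, y = 3.583 × 10^-3 mol
mass of H2C2O4 = 2.221 × 10^-3 × 90.03 = 0.2000 g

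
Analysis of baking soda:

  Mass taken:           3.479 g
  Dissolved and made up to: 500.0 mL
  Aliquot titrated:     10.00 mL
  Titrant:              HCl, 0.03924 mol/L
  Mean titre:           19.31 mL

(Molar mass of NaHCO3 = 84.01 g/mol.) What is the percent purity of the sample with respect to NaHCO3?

NaHCO3 + HCl → NaCl + H2O + CO2
n(HCl) per titration = 0.01931 × 0.03924 = 7.577 × 10^-4 mol
n(NaHCO3) in each aliquot = 7.577 × 10^-4 mol (1:1 ratio)
n(NaHCO3) in the whole flask = 7.577 × 10^-4 × 500.0/10.00 = 0.03789 mol
mass of NaHCO3 = 0.03789 × 84.01 = 3.183 g
% NaHCO3 = 3.183 / 3.479 × 100 = 91.49 %

91.49 %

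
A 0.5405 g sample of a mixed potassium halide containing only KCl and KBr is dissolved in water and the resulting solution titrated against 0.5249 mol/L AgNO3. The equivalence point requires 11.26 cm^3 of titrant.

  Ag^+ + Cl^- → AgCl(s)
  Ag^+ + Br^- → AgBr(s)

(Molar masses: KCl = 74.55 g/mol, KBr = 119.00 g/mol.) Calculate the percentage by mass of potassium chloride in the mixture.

50.53 %

n(AgNO3) = 0.01126 × 0.5249 = 5.910 × 10^-3 mol
Let x = n(KCl), y = n(KBr).
Titrant: 1x + 1y = 5.910 × 10^-3;  mass: 74.55x + 119.00y = 0.5405
Solving, x = 3.663 × 10^-3 mol, y = 2.247 × 10^-3 mol
mass of KCl = 3.663 × 10^-3 × 74.55 = 0.2731 g
% KCl = 0.2731 / 0.5405 × 100 = 50.53 %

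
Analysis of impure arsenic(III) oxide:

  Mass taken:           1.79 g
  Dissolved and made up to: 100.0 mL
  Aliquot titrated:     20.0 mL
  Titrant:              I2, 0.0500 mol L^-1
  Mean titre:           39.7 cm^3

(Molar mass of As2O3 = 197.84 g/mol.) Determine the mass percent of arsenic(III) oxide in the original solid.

As2O3 + 2 I2 + 2 H2O → As2O5 + 4 HI
n(I2) per titration = 0.0397 × 0.0500 = 1.99 × 10^-3 mol
From the 1:2 ratio, n(As2O3) in each aliquot = 1/2 × 1.99 × 10^-3 = 9.93 × 10^-4 mol
n(As2O3) in the whole flask = 9.93 × 10^-4 × 100.0/20.0 = 4.96 × 10^-3 mol
mass of As2O3 = 4.96 × 10^-3 × 197.84 = 0.982 g
% As2O3 = 0.982 / 1.79 × 100 = 54.8 %

54.8 %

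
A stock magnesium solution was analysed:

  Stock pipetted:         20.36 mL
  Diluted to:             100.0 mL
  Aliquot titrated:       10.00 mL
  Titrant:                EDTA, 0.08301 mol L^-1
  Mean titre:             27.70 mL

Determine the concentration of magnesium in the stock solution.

1.129 mol/L

Mg^2+ + EDTA^4- → [Mg(EDTA)]^2-
n(EDTA) = 0.02770 × 0.08301 = 2.299 × 10^-3 mol
n(Mg2+) in the aliquot = 2.299 × 10^-3 mol (1:1 ratio)
[Mg2+]_dilute = 2.299 × 10^-3 / 0.01000 = 0.2299 mol/L
Dilution factor = 100.0 / 20.36 = 4.912
[Mg2+]_stock = 0.2299 × 4.912 = 1.129 mol/L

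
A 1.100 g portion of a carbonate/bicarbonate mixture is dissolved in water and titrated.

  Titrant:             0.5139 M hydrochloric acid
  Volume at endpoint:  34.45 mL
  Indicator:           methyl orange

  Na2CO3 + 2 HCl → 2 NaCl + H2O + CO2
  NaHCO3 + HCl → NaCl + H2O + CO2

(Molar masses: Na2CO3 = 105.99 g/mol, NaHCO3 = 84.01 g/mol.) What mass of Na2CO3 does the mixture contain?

0.6618 g

n(HCl) = 0.03445 × 0.5139 = 0.01770 mol
Let x = n(Na2CO3), y = n(NaHCO3).
Titrant: 2x + 1y = 0.01770;  mass: 105.99x + 84.01y = 1.100
Solving, x = 6.244 × 10^-3 mol, y = 5.216 × 10^-3 mol
mass of Na2CO3 = 6.244 × 10^-3 × 105.99 = 0.6618 g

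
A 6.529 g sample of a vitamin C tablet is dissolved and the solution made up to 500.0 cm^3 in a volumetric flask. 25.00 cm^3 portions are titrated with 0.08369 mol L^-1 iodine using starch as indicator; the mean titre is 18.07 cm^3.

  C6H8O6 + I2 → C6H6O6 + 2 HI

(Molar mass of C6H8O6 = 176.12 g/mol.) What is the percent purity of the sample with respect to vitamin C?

81.59 %

n(I2) per titration = 0.01807 × 0.08369 = 1.512 × 10^-3 mol
n(C6H8O6) in each aliquot = 1.512 × 10^-3 mol (1:1 ratio)
n(C6H8O6) in the whole flask = 1.512 × 10^-3 × 500.0/25.00 = 0.03025 mol
mass of C6H8O6 = 0.03025 × 176.12 = 5.327 g
% C6H8O6 = 5.327 / 6.529 × 100 = 81.59 %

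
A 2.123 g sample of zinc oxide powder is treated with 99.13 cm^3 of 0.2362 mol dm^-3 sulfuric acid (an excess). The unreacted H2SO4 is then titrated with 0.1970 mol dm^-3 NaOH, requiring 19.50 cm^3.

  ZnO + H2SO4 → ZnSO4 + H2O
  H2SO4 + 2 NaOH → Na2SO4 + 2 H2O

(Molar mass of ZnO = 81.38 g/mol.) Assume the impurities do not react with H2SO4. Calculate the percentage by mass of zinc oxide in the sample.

n(H2SO4) added = 0.09913 × 0.2362 = 0.02341 mol
n(NaOH) used in back-titration = 0.01950 × 0.1970 = 3.842 × 10^-3 mol
From the 1:2 ratio, n(H2SO4) left over = 1/2 × 3.842 × 10^-3 = 1.921 × 10^-3 mol
n(H2SO4) consumed by analyte = 0.02341 − 1.921 × 10^-3 = 0.02149 mol
n(ZnO) = 0.02149 mol (1:1 ratio)
mass of ZnO = 0.02149 × 81.38 = 1.749 g
% ZnO = 1.749 / 2.123 × 100 = 82.39 %

82.39 %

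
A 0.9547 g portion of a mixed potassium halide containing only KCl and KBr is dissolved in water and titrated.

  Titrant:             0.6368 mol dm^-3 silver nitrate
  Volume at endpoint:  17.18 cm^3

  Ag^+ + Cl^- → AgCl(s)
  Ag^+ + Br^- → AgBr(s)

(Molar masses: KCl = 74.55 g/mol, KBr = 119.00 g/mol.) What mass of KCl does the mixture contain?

n(AgNO3) = 0.01718 × 0.6368 = 0.01094 mol
Let x = n(KCl), y = n(KBr).
Titrant: 1x + 1y = 0.01094;  mass: 74.55x + 119.00y = 0.9547
Solving, x = 7.811 × 10^-3 mol, y = 3.130 × 10^-3 mol
mass of KCl = 7.811 × 10^-3 × 74.55 = 0.5823 g

0.5823 g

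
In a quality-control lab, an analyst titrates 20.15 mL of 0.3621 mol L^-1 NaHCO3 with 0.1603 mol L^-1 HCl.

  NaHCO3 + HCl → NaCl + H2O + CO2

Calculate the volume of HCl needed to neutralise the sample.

45.52 mL

n(NaHCO3) = 0.02015 L × 0.3621 mol/L = 7.296 × 10^-3 mol
n(HCl) = 7.296 × 10^-3 mol (1:1 stoichiometry)
V(HCl) = 7.296 × 10^-3 mol / 0.1603 mol/L = 0.04552 L = 45.52 mL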